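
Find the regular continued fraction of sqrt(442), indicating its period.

[21; (42)]

Write x_i = (sqrt(442) + m_i)/d_i with (m_0, d_0) = (0, 1). a_0 = floor(sqrt(442)) = 21, since 21^2 = 441 <= 442 < 484 = 22^2.
Iterate m_{i+1} = d_i*a_i - m_i, d_{i+1} = (442 - m_{i+1}^2)/d_i, a_{i+1} = floor((a_0 + m_{i+1})/d_{i+1}):
  m_1 = 1*21 - 0 = 21, d_1 = (442 - 21^2)/1 = 1/1 = 1, a_1 = floor((21 + 21)/1) = 42.
  m_2 = 1*42 - 21 = 21, d_2 = (442 - 21^2)/1 = 1/1 = 1: (m_2, d_2) = (m_1, d_1) = (21, 1), so from here the quotient a_1 repeats; the period length is 1.
Hence the expansion of sqrt(442) is a_0 = 21 followed by the repeating block 42 (period 1).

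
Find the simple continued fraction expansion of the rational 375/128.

[2; 1, 13, 4, 2]

Run the Euclidean algorithm on 375 and 128; the successive quotients are the partial quotients a_0, a_1, ... (each step inverts the fractional part left over by the previous one):
  375 = 2*128 + 119, so a_0 = 2.
  128 = 1*119 + 9, so a_1 = 1.
  119 = 13*9 + 2, so a_2 = 13.
  9 = 4*2 + 1, so a_3 = 4.
  2 = 2*1 + 0, so a_4 = 2.
The remainder reaches 0 after 5 divisions, so the expansion has 5 partial quotients, read off in order.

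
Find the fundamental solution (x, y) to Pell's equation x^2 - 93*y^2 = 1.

First expand sqrt(93) as a continued fraction. With x_i = (sqrt(93) + m_i)/d_i and (m_0, d_0) = (0, 1): a_0 = floor(sqrt(93)) = 9, since 9^2 = 81 <= 93 < 100 = 10^2.
Iterate m_{i+1} = d_i*a_i - m_i, d_{i+1} = (93 - m_{i+1}^2)/d_i, a_{i+1} = floor((a_0 + m_{i+1})/d_{i+1}):
  m_1 = 1*9 - 0 = 9, d_1 = (93 - 9^2)/1 = 12/1 = 12, a_1 = floor((9 + 9)/12) = 1.
  m_2 = 12*1 - 9 = 3, d_2 = (93 - 3^2)/12 = 84/12 = 7, a_2 = floor((9 + 3)/7) = 1.
  m_3 = 7*1 - 3 = 4, d_3 = (93 - 4^2)/7 = 77/7 = 11, a_3 = floor((9 + 4)/11) = 1.
  m_4 = 11*1 - 4 = 7, d_4 = (93 - 7^2)/11 = 44/11 = 4, a_4 = floor((9 + 7)/4) = 4.
  m_5 = 4*4 - 7 = 9, d_5 = (93 - 9^2)/4 = 12/4 = 3, a_5 = floor((9 + 9)/3) = 6.
  m_6 = 3*6 - 9 = 9, d_6 = (93 - 9^2)/3 = 12/3 = 4, a_6 = floor((9 + 9)/4) = 4.
  m_7 = 4*4 - 9 = 7, d_7 = (93 - 7^2)/4 = 44/4 = 11, a_7 = floor((9 + 7)/11) = 1.
  m_8 = 11*1 - 7 = 4, d_8 = (93 - 4^2)/11 = 77/11 = 7, a_8 = floor((9 + 4)/7) = 1.
  m_9 = 7*1 - 4 = 3, d_9 = (93 - 3^2)/7 = 84/7 = 12, a_9 = floor((9 + 3)/12) = 1.
  m_10 = 12*1 - 3 = 9, d_10 = (93 - 9^2)/12 = 12/12 = 1, a_10 = floor((9 + 9)/1) = 18.
  m_11 = 1*18 - 9 = 9, d_11 = (93 - 9^2)/1 = 12/1 = 12: (m_11, d_11) = (m_1, d_1) = (9, 12), so from here the quotients repeat a_1, ..., a_10; the period length is 10.
So sqrt(93) = [9; (1, 1, 1, 4, 6, 4, 1, 1, 1, 18)] with period length k = 10.
k is even, so the fundamental solution of x^2 - 93y^2 = 1 is (p_{k-1}, q_{k-1}) = (p_9, q_9); compute convergents through index 9.
Convergents (p_i = a_i*p_{i-1} + p_{i-2}, q_i = a_i*q_{i-1} + q_{i-2} with p_{-2}=0, p_{-1}=1, q_{-2}=1, q_{-1}=0):
  i=0: a_0=9, p_0 = 9*1 + 0 = 9, q_0 = 9*0 + 1 = 1.
  i=1: a_1=1, p_1 = 1*9 + 1 = 10, q_1 = 1*1 + 0 = 1.
  i=2: a_2=1, p_2 = 1*10 + 9 = 19, q_2 = 1*1 + 1 = 2.
  i=3: a_3=1, p_3 = 1*19 + 10 = 29, q_3 = 1*2 + 1 = 3.
  i=4: a_4=4, p_4 = 4*29 + 19 = 135, q_4 = 4*3 + 2 = 14.
  i=5: a_5=6, p_5 = 6*135 + 29 = 839, q_5 = 6*14 + 3 = 87.
  i=6: a_6=4, p_6 = 4*839 + 135 = 3491, q_6 = 4*87 + 14 = 362.
  i=7: a_7=1, p_7 = 1*3491 + 839 = 4330, q_7 = 1*362 + 87 = 449.
  i=8: a_8=1, p_8 = 1*4330 + 3491 = 7821, q_8 = 1*449 + 362 = 811.
  i=9: a_9=1, p_9 = 1*7821 + 4330 = 12151, q_9 = 1*811 + 449 = 1260.
Check: 12151^2 - 93*1260^2 = 147646801 - 147646800 = 1, so (x, y) = (12151, 1260) solves the equation, and by the theorem it is the least positive solution.

(x, y) = (12151, 1260)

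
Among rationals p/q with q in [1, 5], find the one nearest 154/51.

3/1

Expand x = 154/51 as a continued fraction with the Euclidean algorithm:
  154 = 3*51 + 1, so a_0 = 3.
  51 = 51*1 + 0, so a_1 = 51.
so x = [3; 51].
Convergents (p_i = a_i*p_{i-1} + p_{i-2}, q_i = a_i*q_{i-1} + q_{i-2} with p_{-2}=0, p_{-1}=1, q_{-2}=1, q_{-1}=0), until the denominator exceeds 5:
  i=0: a_0=3, p_0 = 3*1 + 0 = 3, q_0 = 3*0 + 1 = 1.
  i=1: a_1=51, p_1 = 51*3 + 1 = 154, q_1 = 51*1 + 0 = 51.
q_1 = 51 > 5, so the last convergent with denominator <= 5 is p_0/q_0 = 3/1.
The closest fraction with denominator <= 5 is either p_0/q_0 or the intermediate fraction (k*p_0 + p_{-1})/(k*q_0 + q_{-1}) with the largest k >= 1 whose denominator stays <= 5; these approach x as k grows, and every other convergent or intermediate fraction in range is farther away.
Largest k: floor((5 - q_{-1})/q_0) = floor((5 - 0)/1) = 5 (using the seeds p_{-1} = 1, q_{-1} = 0).
That gives (5*3 + 1)/(5*1 + 0) = 16/5.
Compare the errors: |x - 3/1| = |154*1 - 3*51|/(51*1) = 1/51, and |x - 16/5| = |154*5 - 16*51|/(51*5) = 46/255.
Cross-multiplying, 1*255 = 255 < 2346 = 46*51, so 1/51 is smaller: the convergent 3/1 is closer to x than 16/5.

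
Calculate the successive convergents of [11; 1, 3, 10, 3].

11/1, 12/1, 47/4, 482/41, 1493/127

Using the convergent recurrence p_i = a_i*p_{i-1} + p_{i-2}, q_i = a_i*q_{i-1} + q_{i-2} with p_{-2}=0, p_{-1}=1, q_{-2}=1, q_{-1}=0:
  i=0: a_0=11, p_0 = 11*1 + 0 = 11, q_0 = 11*0 + 1 = 1.
  i=1: a_1=1, p_1 = 1*11 + 1 = 12, q_1 = 1*1 + 0 = 1.
  i=2: a_2=3, p_2 = 3*12 + 11 = 47, q_2 = 3*1 + 1 = 4.
  i=3: a_3=10, p_3 = 10*47 + 12 = 482, q_3 = 10*4 + 1 = 41.
  i=4: a_4=3, p_4 = 3*482 + 47 = 1493, q_4 = 3*41 + 4 = 127.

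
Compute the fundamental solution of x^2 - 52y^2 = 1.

(x, y) = (649, 90)

First expand sqrt(52) as a continued fraction. With x_i = (sqrt(52) + m_i)/d_i and (m_0, d_0) = (0, 1): a_0 = floor(sqrt(52)) = 7, since 7^2 = 49 <= 52 < 64 = 8^2.
Iterate m_{i+1} = d_i*a_i - m_i, d_{i+1} = (52 - m_{i+1}^2)/d_i, a_{i+1} = floor((a_0 + m_{i+1})/d_{i+1}):
  m_1 = 1*7 - 0 = 7, d_1 = (52 - 7^2)/1 = 3/1 = 3, a_1 = floor((7 + 7)/3) = 4.
  m_2 = 3*4 - 7 = 5, d_2 = (52 - 5^2)/3 = 27/3 = 9, a_2 = floor((7 + 5)/9) = 1.
  m_3 = 9*1 - 5 = 4, d_3 = (52 - 4^2)/9 = 36/9 = 4, a_3 = floor((7 + 4)/4) = 2.
  m_4 = 4*2 - 4 = 4, d_4 = (52 - 4^2)/4 = 36/4 = 9, a_4 = floor((7 + 4)/9) = 1.
  m_5 = 9*1 - 4 = 5, d_5 = (52 - 5^2)/9 = 27/9 = 3, a_5 = floor((7 + 5)/3) = 4.
  m_6 = 3*4 - 5 = 7, d_6 = (52 - 7^2)/3 = 3/3 = 1, a_6 = floor((7 + 7)/1) = 14.
  m_7 = 1*14 - 7 = 7, d_7 = (52 - 7^2)/1 = 3/1 = 3: (m_7, d_7) = (m_1, d_1) = (7, 3), so from here the quotients repeat a_1, ..., a_6; the period length is 6.
So sqrt(52) = [7; (4, 1, 2, 1, 4, 14)] with period length k = 6.
k is even, so the fundamental solution of x^2 - 52y^2 = 1 is (p_{k-1}, q_{k-1}) = (p_5, q_5); compute convergents through index 5.
Convergents (p_i = a_i*p_{i-1} + p_{i-2}, q_i = a_i*q_{i-1} + q_{i-2} with p_{-2}=0, p_{-1}=1, q_{-2}=1, q_{-1}=0):
  i=0: a_0=7, p_0 = 7*1 + 0 = 7, q_0 = 7*0 + 1 = 1.
  i=1: a_1=4, p_1 = 4*7 + 1 = 29, q_1 = 4*1 + 0 = 4.
  i=2: a_2=1, p_2 = 1*29 + 7 = 36, q_2 = 1*4 + 1 = 5.
  i=3: a_3=2, p_3 = 2*36 + 29 = 101, q_3 = 2*5 + 4 = 14.
  i=4: a_4=1, p_4 = 1*101 + 36 = 137, q_4 = 1*14 + 5 = 19.
  i=5: a_5=4, p_5 = 4*137 + 101 = 649, q_5 = 4*19 + 14 = 90.
Check: 649^2 - 52*90^2 = 421201 - 421200 = 1, so (x, y) = (649, 90) solves the equation, and by the theorem it is the least positive solution.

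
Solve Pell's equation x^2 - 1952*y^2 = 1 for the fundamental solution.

First expand sqrt(1952) as a continued fraction. With x_i = (sqrt(1952) + m_i)/d_i and (m_0, d_0) = (0, 1): a_0 = floor(sqrt(1952)) = 44, since 44^2 = 1936 <= 1952 < 2025 = 45^2.
Iterate m_{i+1} = d_i*a_i - m_i, d_{i+1} = (1952 - m_{i+1}^2)/d_i, a_{i+1} = floor((a_0 + m_{i+1})/d_{i+1}):
  m_1 = 1*44 - 0 = 44, d_1 = (1952 - 44^2)/1 = 16/1 = 16, a_1 = floor((44 + 44)/16) = 5.
  m_2 = 16*5 - 44 = 36, d_2 = (1952 - 36^2)/16 = 656/16 = 41, a_2 = floor((44 + 36)/41) = 1.
  m_3 = 41*1 - 36 = 5, d_3 = (1952 - 5^2)/41 = 1927/41 = 47, a_3 = floor((44 + 5)/47) = 1.
  m_4 = 47*1 - 5 = 42, d_4 = (1952 - 42^2)/47 = 188/47 = 4, a_4 = floor((44 + 42)/4) = 21.
  m_5 = 4*21 - 42 = 42, d_5 = (1952 - 42^2)/4 = 188/4 = 47, a_5 = floor((44 + 42)/47) = 1.
  m_6 = 47*1 - 42 = 5, d_6 = (1952 - 5^2)/47 = 1927/47 = 41, a_6 = floor((44 + 5)/41) = 1.
  m_7 = 41*1 - 5 = 36, d_7 = (1952 - 36^2)/41 = 656/41 = 16, a_7 = floor((44 + 36)/16) = 5.
  m_8 = 16*5 - 36 = 44, d_8 = (1952 - 44^2)/16 = 16/16 = 1, a_8 = floor((44 + 44)/1) = 88.
  m_9 = 1*88 - 44 = 44, d_9 = (1952 - 44^2)/1 = 16/1 = 16: (m_9, d_9) = (m_1, d_1) = (44, 16), so from here the quotients repeat a_1, ..., a_8; the period length is 8.
So sqrt(1952) = [44; (5, 1, 1, 21, 1, 1, 5, 88)] with period length k = 8.
k is even, so the fundamental solution of x^2 - 1952y^2 = 1 is (p_{k-1}, q_{k-1}) = (p_7, q_7); compute convergents through index 7.
Convergents (p_i = a_i*p_{i-1} + p_{i-2}, q_i = a_i*q_{i-1} + q_{i-2} with p_{-2}=0, p_{-1}=1, q_{-2}=1, q_{-1}=0):
  i=0: a_0=44, p_0 = 44*1 + 0 = 44, q_0 = 44*0 + 1 = 1.
  i=1: a_1=5, p_1 = 5*44 + 1 = 221, q_1 = 5*1 + 0 = 5.
  i=2: a_2=1, p_2 = 1*221 + 44 = 265, q_2 = 1*5 + 1 = 6.
  i=3: a_3=1, p_3 = 1*265 + 221 = 486, q_3 = 1*6 + 5 = 11.
  i=4: a_4=21, p_4 = 21*486 + 265 = 10471, q_4 = 21*11 + 6 = 237.
  i=5: a_5=1, p_5 = 1*10471 + 486 = 10957, q_5 = 1*237 + 11 = 248.
  i=6: a_6=1, p_6 = 1*10957 + 10471 = 21428, q_6 = 1*248 + 237 = 485.
  i=7: a_7=5, p_7 = 5*21428 + 10957 = 118097, q_7 = 5*485 + 248 = 2673.
Check: 118097^2 - 1952*2673^2 = 13946901409 - 13946901408 = 1, so (x, y) = (118097, 2673) solves the equation, and by the theorem it is the least positive solution.

(x, y) = (118097, 2673)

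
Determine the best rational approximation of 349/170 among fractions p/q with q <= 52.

39/19

Expand x = 349/170 as a continued fraction with the Euclidean algorithm:
  349 = 2*170 + 9, so a_0 = 2.
  170 = 18*9 + 8, so a_1 = 18.
  9 = 1*8 + 1, so a_2 = 1.
  8 = 8*1 + 0, so a_3 = 8.
so x = [2; 18, 1, 8].
Convergents (p_i = a_i*p_{i-1} + p_{i-2}, q_i = a_i*q_{i-1} + q_{i-2} with p_{-2}=0, p_{-1}=1, q_{-2}=1, q_{-1}=0), until the denominator exceeds 52:
  i=0: a_0=2, p_0 = 2*1 + 0 = 2, q_0 = 2*0 + 1 = 1.
  i=1: a_1=18, p_1 = 18*2 + 1 = 37, q_1 = 18*1 + 0 = 18.
  i=2: a_2=1, p_2 = 1*37 + 2 = 39, q_2 = 1*18 + 1 = 19.
  i=3: a_3=8, p_3 = 8*39 + 37 = 349, q_3 = 8*19 + 18 = 170.
q_3 = 170 > 52, so the last convergent with denominator <= 52 is p_2/q_2 = 39/19.
The closest fraction with denominator <= 52 is either p_2/q_2 or the intermediate fraction (k*p_2 + p_1)/(k*q_2 + q_1) with the largest k >= 1 whose denominator stays <= 52; these approach x as k grows, and every other convergent or intermediate fraction in range is farther away.
Largest k: floor((52 - q_1)/q_2) = floor((52 - 18)/19) = 1.
That gives (1*39 + 37)/(1*19 + 18) = 76/37.
Compare the errors: |x - 39/19| = |349*19 - 39*170|/(170*19) = 1/3230, and |x - 76/37| = |349*37 - 76*170|/(170*37) = 7/6290.
Cross-multiplying, 1*6290 = 6290 < 22610 = 7*3230, so 1/3230 is smaller: the convergent 39/19 is closer to x than 76/37.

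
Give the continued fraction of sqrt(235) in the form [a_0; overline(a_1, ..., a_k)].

[15; overline(3, 30)]

Write x_i = (sqrt(235) + m_i)/d_i with (m_0, d_0) = (0, 1). a_0 = floor(sqrt(235)) = 15, since 15^2 = 225 <= 235 < 256 = 16^2.
Iterate m_{i+1} = d_i*a_i - m_i, d_{i+1} = (235 - m_{i+1}^2)/d_i, a_{i+1} = floor((a_0 + m_{i+1})/d_{i+1}):
  m_1 = 1*15 - 0 = 15, d_1 = (235 - 15^2)/1 = 10/1 = 10, a_1 = floor((15 + 15)/10) = 3.
  m_2 = 10*3 - 15 = 15, d_2 = (235 - 15^2)/10 = 10/10 = 1, a_2 = floor((15 + 15)/1) = 30.
  m_3 = 1*30 - 15 = 15, d_3 = (235 - 15^2)/1 = 10/1 = 10: (m_3, d_3) = (m_1, d_1) = (15, 10), so from here the quotients repeat a_1, a_2; the period length is 2.
Hence the expansion of sqrt(235) is a_0 = 15 followed by the repeating block 3, 30 (period 2).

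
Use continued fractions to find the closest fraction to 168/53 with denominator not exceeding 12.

Expand x = 168/53 as a continued fraction with the Euclidean algorithm:
  168 = 3*53 + 9, so a_0 = 3.
  53 = 5*9 + 8, so a_1 = 5.
  9 = 1*8 + 1, so a_2 = 1.
  8 = 8*1 + 0, so a_3 = 8.
so x = [3; 5, 1, 8].
Convergents (p_i = a_i*p_{i-1} + p_{i-2}, q_i = a_i*q_{i-1} + q_{i-2} with p_{-2}=0, p_{-1}=1, q_{-2}=1, q_{-1}=0), until the denominator exceeds 12:
  i=0: a_0=3, p_0 = 3*1 + 0 = 3, q_0 = 3*0 + 1 = 1.
  i=1: a_1=5, p_1 = 5*3 + 1 = 16, q_1 = 5*1 + 0 = 5.
  i=2: a_2=1, p_2 = 1*16 + 3 = 19, q_2 = 1*5 + 1 = 6.
  i=3: a_3=8, p_3 = 8*19 + 16 = 168, q_3 = 8*6 + 5 = 53.
q_3 = 53 > 12, so the last convergent with denominator <= 12 is p_2/q_2 = 19/6.
The closest fraction with denominator <= 12 is either p_2/q_2 or the intermediate fraction (k*p_2 + p_1)/(k*q_2 + q_1) with the largest k >= 1 whose denominator stays <= 12; these approach x as k grows, and every other convergent or intermediate fraction in range is farther away.
Largest k: floor((12 - q_1)/q_2) = floor((12 - 5)/6) = 1.
That gives (1*19 + 16)/(1*6 + 5) = 35/11.
Compare the errors: |x - 19/6| = |168*6 - 19*53|/(53*6) = 1/318, and |x - 35/11| = |168*11 - 35*53|/(53*11) = 7/583.
Cross-multiplying, 1*583 = 583 < 2226 = 7*318, so 1/318 is smaller: the convergent 19/6 is closer to x than 35/11.

19/6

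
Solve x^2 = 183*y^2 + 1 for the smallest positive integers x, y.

(x, y) = (487, 36)

First expand sqrt(183) as a continued fraction. With x_i = (sqrt(183) + m_i)/d_i and (m_0, d_0) = (0, 1): a_0 = floor(sqrt(183)) = 13, since 13^2 = 169 <= 183 < 196 = 14^2.
Iterate m_{i+1} = d_i*a_i - m_i, d_{i+1} = (183 - m_{i+1}^2)/d_i, a_{i+1} = floor((a_0 + m_{i+1})/d_{i+1}):
  m_1 = 1*13 - 0 = 13, d_1 = (183 - 13^2)/1 = 14/1 = 14, a_1 = floor((13 + 13)/14) = 1.
  m_2 = 14*1 - 13 = 1, d_2 = (183 - 1^2)/14 = 182/14 = 13, a_2 = floor((13 + 1)/13) = 1.
  m_3 = 13*1 - 1 = 12, d_3 = (183 - 12^2)/13 = 39/13 = 3, a_3 = floor((13 + 12)/3) = 8.
  m_4 = 3*8 - 12 = 12, d_4 = (183 - 12^2)/3 = 39/3 = 13, a_4 = floor((13 + 12)/13) = 1.
  m_5 = 13*1 - 12 = 1, d_5 = (183 - 1^2)/13 = 182/13 = 14, a_5 = floor((13 + 1)/14) = 1.
  m_6 = 14*1 - 1 = 13, d_6 = (183 - 13^2)/14 = 14/14 = 1, a_6 = floor((13 + 13)/1) = 26.
  m_7 = 1*26 - 13 = 13, d_7 = (183 - 13^2)/1 = 14/1 = 14: (m_7, d_7) = (m_1, d_1) = (13, 14), so from here the quotients repeat a_1, ..., a_6; the period length is 6.
So sqrt(183) = [13; (1, 1, 8, 1, 1, 26)] with period length k = 6.
k is even, so the fundamental solution of x^2 - 183y^2 = 1 is (p_{k-1}, q_{k-1}) = (p_5, q_5); compute convergents through index 5.
Convergents (p_i = a_i*p_{i-1} + p_{i-2}, q_i = a_i*q_{i-1} + q_{i-2} with p_{-2}=0, p_{-1}=1, q_{-2}=1, q_{-1}=0):
  i=0: a_0=13, p_0 = 13*1 + 0 = 13, q_0 = 13*0 + 1 = 1.
  i=1: a_1=1, p_1 = 1*13 + 1 = 14, q_1 = 1*1 + 0 = 1.
  i=2: a_2=1, p_2 = 1*14 + 13 = 27, q_2 = 1*1 + 1 = 2.
  i=3: a_3=8, p_3 = 8*27 + 14 = 230, q_3 = 8*2 + 1 = 17.
  i=4: a_4=1, p_4 = 1*230 + 27 = 257, q_4 = 1*17 + 2 = 19.
  i=5: a_5=1, p_5 = 1*257 + 230 = 487, q_5 = 1*19 + 17 = 36.
Check: 487^2 - 183*36^2 = 237169 - 237168 = 1, so (x, y) = (487, 36) solves the equation, and by the theorem it is the least positive solution.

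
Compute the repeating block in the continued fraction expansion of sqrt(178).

Write x_i = (sqrt(178) + m_i)/d_i with (m_0, d_0) = (0, 1). a_0 = floor(sqrt(178)) = 13, since 13^2 = 169 <= 178 < 196 = 14^2.
Iterate m_{i+1} = d_i*a_i - m_i, d_{i+1} = (178 - m_{i+1}^2)/d_i, a_{i+1} = floor((a_0 + m_{i+1})/d_{i+1}):
  m_1 = 1*13 - 0 = 13, d_1 = (178 - 13^2)/1 = 9/1 = 9, a_1 = floor((13 + 13)/9) = 2.
  m_2 = 9*2 - 13 = 5, d_2 = (178 - 5^2)/9 = 153/9 = 17, a_2 = floor((13 + 5)/17) = 1.
  m_3 = 17*1 - 5 = 12, d_3 = (178 - 12^2)/17 = 34/17 = 2, a_3 = floor((13 + 12)/2) = 12.
  m_4 = 2*12 - 12 = 12, d_4 = (178 - 12^2)/2 = 34/2 = 17, a_4 = floor((13 + 12)/17) = 1.
  m_5 = 17*1 - 12 = 5, d_5 = (178 - 5^2)/17 = 153/17 = 9, a_5 = floor((13 + 5)/9) = 2.
  m_6 = 9*2 - 5 = 13, d_6 = (178 - 13^2)/9 = 9/9 = 1, a_6 = floor((13 + 13)/1) = 26.
  m_7 = 1*26 - 13 = 13, d_7 = (178 - 13^2)/1 = 9/1 = 9: (m_7, d_7) = (m_1, d_1) = (13, 9), so from here the quotients repeat a_1, ..., a_6; the period length is 6.
Hence the expansion of sqrt(178) is a_0 = 13 followed by the repeating block 2, 1, 12, 1, 2, 26 (period 6).

[13; (2, 1, 12, 1, 2, 26)]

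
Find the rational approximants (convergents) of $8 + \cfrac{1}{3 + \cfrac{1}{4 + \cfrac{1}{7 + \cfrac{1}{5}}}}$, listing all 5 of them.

Using the convergent recurrence p_i = a_i*p_{i-1} + p_{i-2}, q_i = a_i*q_{i-1} + q_{i-2} with p_{-2}=0, p_{-1}=1, q_{-2}=1, q_{-1}=0:
  i=0: a_0=8, p_0 = 8*1 + 0 = 8, q_0 = 8*0 + 1 = 1.
  i=1: a_1=3, p_1 = 3*8 + 1 = 25, q_1 = 3*1 + 0 = 3.
  i=2: a_2=4, p_2 = 4*25 + 8 = 108, q_2 = 4*3 + 1 = 13.
  i=3: a_3=7, p_3 = 7*108 + 25 = 781, q_3 = 7*13 + 3 = 94.
  i=4: a_4=5, p_4 = 5*781 + 108 = 4013, q_4 = 5*94 + 13 = 483.

8/1, 25/3, 108/13, 781/94, 4013/483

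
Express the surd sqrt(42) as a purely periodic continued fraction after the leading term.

Write x_i = (sqrt(42) + m_i)/d_i with (m_0, d_0) = (0, 1). a_0 = floor(sqrt(42)) = 6, since 6^2 = 36 <= 42 < 49 = 7^2.
Iterate m_{i+1} = d_i*a_i - m_i, d_{i+1} = (42 - m_{i+1}^2)/d_i, a_{i+1} = floor((a_0 + m_{i+1})/d_{i+1}):
  m_1 = 1*6 - 0 = 6, d_1 = (42 - 6^2)/1 = 6/1 = 6, a_1 = floor((6 + 6)/6) = 2.
  m_2 = 6*2 - 6 = 6, d_2 = (42 - 6^2)/6 = 6/6 = 1, a_2 = floor((6 + 6)/1) = 12.
  m_3 = 1*12 - 6 = 6, d_3 = (42 - 6^2)/1 = 6/1 = 6: (m_3, d_3) = (m_1, d_1) = (6, 6), so from here the quotients repeat a_1, a_2; the period length is 2.
Hence the expansion of sqrt(42) is a_0 = 6 followed by the repeating block 2, 12 (period 2).

[6; (2, 12)]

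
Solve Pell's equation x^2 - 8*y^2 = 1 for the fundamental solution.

(x, y) = (3, 1)

First expand sqrt(8) as a continued fraction. With x_i = (sqrt(8) + m_i)/d_i and (m_0, d_0) = (0, 1): a_0 = floor(sqrt(8)) = 2, since 2^2 = 4 <= 8 < 9 = 3^2.
Iterate m_{i+1} = d_i*a_i - m_i, d_{i+1} = (8 - m_{i+1}^2)/d_i, a_{i+1} = floor((a_0 + m_{i+1})/d_{i+1}):
  m_1 = 1*2 - 0 = 2, d_1 = (8 - 2^2)/1 = 4/1 = 4, a_1 = floor((2 + 2)/4) = 1.
  m_2 = 4*1 - 2 = 2, d_2 = (8 - 2^2)/4 = 4/4 = 1, a_2 = floor((2 + 2)/1) = 4.
  m_3 = 1*4 - 2 = 2, d_3 = (8 - 2^2)/1 = 4/1 = 4: (m_3, d_3) = (m_1, d_1) = (2, 4), so from here the quotients repeat a_1, a_2; the period length is 2.
So sqrt(8) = [2; (1, 4)] with period length k = 2.
k is even, so the fundamental solution of x^2 - 8y^2 = 1 is (p_{k-1}, q_{k-1}) = (p_1, q_1); compute convergents through index 1.
Convergents (p_i = a_i*p_{i-1} + p_{i-2}, q_i = a_i*q_{i-1} + q_{i-2} with p_{-2}=0, p_{-1}=1, q_{-2}=1, q_{-1}=0):
  i=0: a_0=2, p_0 = 2*1 + 0 = 2, q_0 = 2*0 + 1 = 1.
  i=1: a_1=1, p_1 = 1*2 + 1 = 3, q_1 = 1*1 + 0 = 1.
Check: 3^2 - 8*1^2 = 9 - 8 = 1, so (x, y) = (3, 1) solves the equation, and by the theorem it is the least positive solution.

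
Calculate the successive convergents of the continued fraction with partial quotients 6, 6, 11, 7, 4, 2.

6/1, 37/6, 413/67, 2928/475, 12125/1967, 27178/4409

Using the convergent recurrence p_i = a_i*p_{i-1} + p_{i-2}, q_i = a_i*q_{i-1} + q_{i-2} with p_{-2}=0, p_{-1}=1, q_{-2}=1, q_{-1}=0:
  i=0: a_0=6, p_0 = 6*1 + 0 = 6, q_0 = 6*0 + 1 = 1.
  i=1: a_1=6, p_1 = 6*6 + 1 = 37, q_1 = 6*1 + 0 = 6.
  i=2: a_2=11, p_2 = 11*37 + 6 = 413, q_2 = 11*6 + 1 = 67.
  i=3: a_3=7, p_3 = 7*413 + 37 = 2928, q_3 = 7*67 + 6 = 475.
  i=4: a_4=4, p_4 = 4*2928 + 413 = 12125, q_4 = 4*475 + 67 = 1967.
  i=5: a_5=2, p_5 = 2*12125 + 2928 = 27178, q_5 = 2*1967 + 475 = 4409.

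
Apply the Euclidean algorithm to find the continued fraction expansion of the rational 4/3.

Run the Euclidean algorithm on 4 and 3; the successive quotients are the partial quotients a_0, a_1, ... (each step inverts the fractional part left over by the previous one):
  4 = 1*3 + 1, so a_0 = 1.
  3 = 3*1 + 0, so a_1 = 3.
The remainder reaches 0 after 2 divisions, so the expansion has 2 partial quotients, read off in order.

[1; 3]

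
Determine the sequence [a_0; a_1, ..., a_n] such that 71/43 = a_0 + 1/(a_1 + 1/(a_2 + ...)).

[1; 1, 1, 1, 6, 2]

Run the Euclidean algorithm on 71 and 43; the successive quotients are the partial quotients a_0, a_1, ... (each step inverts the fractional part left over by the previous one):
  71 = 1*43 + 28, so a_0 = 1.
  43 = 1*28 + 15, so a_1 = 1.
  28 = 1*15 + 13, so a_2 = 1.
  15 = 1*13 + 2, so a_3 = 1.
  13 = 6*2 + 1, so a_4 = 6.
  2 = 2*1 + 0, so a_5 = 2.
The remainder reaches 0 after 6 divisions, so the expansion has 6 partial quotients, read off in order.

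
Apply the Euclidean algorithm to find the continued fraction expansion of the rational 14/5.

[2; 1, 4]

Run the Euclidean algorithm on 14 and 5; the successive quotients are the partial quotients a_0, a_1, ... (each step inverts the fractional part left over by the previous one):
  14 = 2*5 + 4, so a_0 = 2.
  5 = 1*4 + 1, so a_1 = 1.
  4 = 4*1 + 0, so a_2 = 4.
The remainder reaches 0 after 3 divisions, so the expansion has 3 partial quotients, read off in order.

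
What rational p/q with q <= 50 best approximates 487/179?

117/43

Expand x = 487/179 as a continued fraction with the Euclidean algorithm:
  487 = 2*179 + 129, so a_0 = 2.
  179 = 1*129 + 50, so a_1 = 1.
  129 = 2*50 + 29, so a_2 = 2.
  50 = 1*29 + 21, so a_3 = 1.
  29 = 1*21 + 8, so a_4 = 1.
  21 = 2*8 + 5, so a_5 = 2.
  8 = 1*5 + 3, so a_6 = 1.
  5 = 1*3 + 2, so a_7 = 1.
  3 = 1*2 + 1, so a_8 = 1.
  2 = 2*1 + 0, so a_9 = 2.
so x = [2; 1, 2, 1, 1, 2, 1, 1, 1, 2].
Convergents (p_i = a_i*p_{i-1} + p_{i-2}, q_i = a_i*q_{i-1} + q_{i-2} with p_{-2}=0, p_{-1}=1, q_{-2}=1, q_{-1}=0), until the denominator exceeds 50:
  i=0: a_0=2, p_0 = 2*1 + 0 = 2, q_0 = 2*0 + 1 = 1.
  i=1: a_1=1, p_1 = 1*2 + 1 = 3, q_1 = 1*1 + 0 = 1.
  i=2: a_2=2, p_2 = 2*3 + 2 = 8, q_2 = 2*1 + 1 = 3.
  i=3: a_3=1, p_3 = 1*8 + 3 = 11, q_3 = 1*3 + 1 = 4.
  i=4: a_4=1, p_4 = 1*11 + 8 = 19, q_4 = 1*4 + 3 = 7.
  i=5: a_5=2, p_5 = 2*19 + 11 = 49, q_5 = 2*7 + 4 = 18.
  i=6: a_6=1, p_6 = 1*49 + 19 = 68, q_6 = 1*18 + 7 = 25.
  i=7: a_7=1, p_7 = 1*68 + 49 = 117, q_7 = 1*25 + 18 = 43.
  i=8: a_8=1, p_8 = 1*117 + 68 = 185, q_8 = 1*43 + 25 = 68.
q_8 = 68 > 50, so the last convergent with denominator <= 50 is p_7/q_7 = 117/43.
The closest fraction with denominator <= 50 is either p_7/q_7 or the intermediate fraction (k*p_7 + p_6)/(k*q_7 + q_6) with the largest k >= 1 whose denominator stays <= 50; these approach x as k grows, and every other convergent or intermediate fraction in range is farther away.
Largest k: floor((50 - q_6)/q_7) = floor((50 - 25)/43) = 0.
Since k = 0, no intermediate fraction beyond p_7/q_7 has denominator <= 50, so the convergent 117/43 is the closest (its error is |487*43 - 117*179|/(179*43) = 2/7697).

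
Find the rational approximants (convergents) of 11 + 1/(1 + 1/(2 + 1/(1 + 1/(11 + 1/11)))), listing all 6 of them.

Using the convergent recurrence p_i = a_i*p_{i-1} + p_{i-2}, q_i = a_i*q_{i-1} + q_{i-2} with p_{-2}=0, p_{-1}=1, q_{-2}=1, q_{-1}=0:
  i=0: a_0=11, p_0 = 11*1 + 0 = 11, q_0 = 11*0 + 1 = 1.
  i=1: a_1=1, p_1 = 1*11 + 1 = 12, q_1 = 1*1 + 0 = 1.
  i=2: a_2=2, p_2 = 2*12 + 11 = 35, q_2 = 2*1 + 1 = 3.
  i=3: a_3=1, p_3 = 1*35 + 12 = 47, q_3 = 1*3 + 1 = 4.
  i=4: a_4=11, p_4 = 11*47 + 35 = 552, q_4 = 11*4 + 3 = 47.
  i=5: a_5=11, p_5 = 11*552 + 47 = 6119, q_5 = 11*47 + 4 = 521.

11/1, 12/1, 35/3, 47/4, 552/47, 6119/521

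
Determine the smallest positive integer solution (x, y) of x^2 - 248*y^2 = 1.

First expand sqrt(248) as a continued fraction. With x_i = (sqrt(248) + m_i)/d_i and (m_0, d_0) = (0, 1): a_0 = floor(sqrt(248)) = 15, since 15^2 = 225 <= 248 < 256 = 16^2.
Iterate m_{i+1} = d_i*a_i - m_i, d_{i+1} = (248 - m_{i+1}^2)/d_i, a_{i+1} = floor((a_0 + m_{i+1})/d_{i+1}):
  m_1 = 1*15 - 0 = 15, d_1 = (248 - 15^2)/1 = 23/1 = 23, a_1 = floor((15 + 15)/23) = 1.
  m_2 = 23*1 - 15 = 8, d_2 = (248 - 8^2)/23 = 184/23 = 8, a_2 = floor((15 + 8)/8) = 2.
  m_3 = 8*2 - 8 = 8, d_3 = (248 - 8^2)/8 = 184/8 = 23, a_3 = floor((15 + 8)/23) = 1.
  m_4 = 23*1 - 8 = 15, d_4 = (248 - 15^2)/23 = 23/23 = 1, a_4 = floor((15 + 15)/1) = 30.
  m_5 = 1*30 - 15 = 15, d_5 = (248 - 15^2)/1 = 23/1 = 23: (m_5, d_5) = (m_1, d_1) = (15, 23), so from here the quotients repeat a_1, ..., a_4; the period length is 4.
So sqrt(248) = [15; (1, 2, 1, 30)] with period length k = 4.
k is even, so the fundamental solution of x^2 - 248y^2 = 1 is (p_{k-1}, q_{k-1}) = (p_3, q_3); compute convergents through index 3.
Convergents (p_i = a_i*p_{i-1} + p_{i-2}, q_i = a_i*q_{i-1} + q_{i-2} with p_{-2}=0, p_{-1}=1, q_{-2}=1, q_{-1}=0):
  i=0: a_0=15, p_0 = 15*1 + 0 = 15, q_0 = 15*0 + 1 = 1.
  i=1: a_1=1, p_1 = 1*15 + 1 = 16, q_1 = 1*1 + 0 = 1.
  i=2: a_2=2, p_2 = 2*16 + 15 = 47, q_2 = 2*1 + 1 = 3.
  i=3: a_3=1, p_3 = 1*47 + 16 = 63, q_3 = 1*3 + 1 = 4.
Check: 63^2 - 248*4^2 = 3969 - 3968 = 1, so (x, y) = (63, 4) solves the equation, and by the theorem it is the least positive solution.

(x, y) = (63, 4)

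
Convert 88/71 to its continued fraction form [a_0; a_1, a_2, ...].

Run the Euclidean algorithm on 88 and 71; the successive quotients are the partial quotients a_0, a_1, ... (each step inverts the fractional part left over by the previous one):
  88 = 1*71 + 17, so a_0 = 1.
  71 = 4*17 + 3, so a_1 = 4.
  17 = 5*3 + 2, so a_2 = 5.
  3 = 1*2 + 1, so a_3 = 1.
  2 = 2*1 + 0, so a_4 = 2.
The remainder reaches 0 after 5 divisions, so the expansion has 5 partial quotients, read off in order.

[1; 4, 5, 1, 2]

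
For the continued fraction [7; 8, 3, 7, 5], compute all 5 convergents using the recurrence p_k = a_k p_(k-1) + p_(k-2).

Using the convergent recurrence p_i = a_i*p_{i-1} + p_{i-2}, q_i = a_i*q_{i-1} + q_{i-2} with p_{-2}=0, p_{-1}=1, q_{-2}=1, q_{-1}=0:
  i=0: a_0=7, p_0 = 7*1 + 0 = 7, q_0 = 7*0 + 1 = 1.
  i=1: a_1=8, p_1 = 8*7 + 1 = 57, q_1 = 8*1 + 0 = 8.
  i=2: a_2=3, p_2 = 3*57 + 7 = 178, q_2 = 3*8 + 1 = 25.
  i=3: a_3=7, p_3 = 7*178 + 57 = 1303, q_3 = 7*25 + 8 = 183.
  i=4: a_4=5, p_4 = 5*1303 + 178 = 6693, q_4 = 5*183 + 25 = 940.

7/1, 57/8, 178/25, 1303/183, 6693/940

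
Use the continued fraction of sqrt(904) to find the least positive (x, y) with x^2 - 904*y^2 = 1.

(x, y) = (451, 15)

First expand sqrt(904) as a continued fraction. With x_i = (sqrt(904) + m_i)/d_i and (m_0, d_0) = (0, 1): a_0 = floor(sqrt(904)) = 30, since 30^2 = 900 <= 904 < 961 = 31^2.
Iterate m_{i+1} = d_i*a_i - m_i, d_{i+1} = (904 - m_{i+1}^2)/d_i, a_{i+1} = floor((a_0 + m_{i+1})/d_{i+1}):
  m_1 = 1*30 - 0 = 30, d_1 = (904 - 30^2)/1 = 4/1 = 4, a_1 = floor((30 + 30)/4) = 15.
  m_2 = 4*15 - 30 = 30, d_2 = (904 - 30^2)/4 = 4/4 = 1, a_2 = floor((30 + 30)/1) = 60.
  m_3 = 1*60 - 30 = 30, d_3 = (904 - 30^2)/1 = 4/1 = 4: (m_3, d_3) = (m_1, d_1) = (30, 4), so from here the quotients repeat a_1, a_2; the period length is 2.
So sqrt(904) = [30; (15, 60)] with period length k = 2.
k is even, so the fundamental solution of x^2 - 904y^2 = 1 is (p_{k-1}, q_{k-1}) = (p_1, q_1); compute convergents through index 1.
Convergents (p_i = a_i*p_{i-1} + p_{i-2}, q_i = a_i*q_{i-1} + q_{i-2} with p_{-2}=0, p_{-1}=1, q_{-2}=1, q_{-1}=0):
  i=0: a_0=30, p_0 = 30*1 + 0 = 30, q_0 = 30*0 + 1 = 1.
  i=1: a_1=15, p_1 = 15*30 + 1 = 451, q_1 = 15*1 + 0 = 15.
Check: 451^2 - 904*15^2 = 203401 - 203400 = 1, so (x, y) = (451, 15) solves the equation, and by the theorem it is the least positive solution.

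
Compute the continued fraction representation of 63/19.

[3; 3, 6]

Run the Euclidean algorithm on 63 and 19; the successive quotients are the partial quotients a_0, a_1, ... (each step inverts the fractional part left over by the previous one):
  63 = 3*19 + 6, so a_0 = 3.
  19 = 3*6 + 1, so a_1 = 3.
  6 = 6*1 + 0, so a_2 = 6.
The remainder reaches 0 after 3 divisions, so the expansion has 3 partial quotients, read off in order.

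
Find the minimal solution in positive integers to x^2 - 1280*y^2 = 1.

(x, y) = (51841, 1449)

First expand sqrt(1280) as a continued fraction. With x_i = (sqrt(1280) + m_i)/d_i and (m_0, d_0) = (0, 1): a_0 = floor(sqrt(1280)) = 35, since 35^2 = 1225 <= 1280 < 1296 = 36^2.
Iterate m_{i+1} = d_i*a_i - m_i, d_{i+1} = (1280 - m_{i+1}^2)/d_i, a_{i+1} = floor((a_0 + m_{i+1})/d_{i+1}):
  m_1 = 1*35 - 0 = 35, d_1 = (1280 - 35^2)/1 = 55/1 = 55, a_1 = floor((35 + 35)/55) = 1.
  m_2 = 55*1 - 35 = 20, d_2 = (1280 - 20^2)/55 = 880/55 = 16, a_2 = floor((35 + 20)/16) = 3.
  m_3 = 16*3 - 20 = 28, d_3 = (1280 - 28^2)/16 = 496/16 = 31, a_3 = floor((35 + 28)/31) = 2.
  m_4 = 31*2 - 28 = 34, d_4 = (1280 - 34^2)/31 = 124/31 = 4, a_4 = floor((35 + 34)/4) = 17.
  m_5 = 4*17 - 34 = 34, d_5 = (1280 - 34^2)/4 = 124/4 = 31, a_5 = floor((35 + 34)/31) = 2.
  m_6 = 31*2 - 34 = 28, d_6 = (1280 - 28^2)/31 = 496/31 = 16, a_6 = floor((35 + 28)/16) = 3.
  m_7 = 16*3 - 28 = 20, d_7 = (1280 - 20^2)/16 = 880/16 = 55, a_7 = floor((35 + 20)/55) = 1.
  m_8 = 55*1 - 20 = 35, d_8 = (1280 - 35^2)/55 = 55/55 = 1, a_8 = floor((35 + 35)/1) = 70.
  m_9 = 1*70 - 35 = 35, d_9 = (1280 - 35^2)/1 = 55/1 = 55: (m_9, d_9) = (m_1, d_1) = (35, 55), so from here the quotients repeat a_1, ..., a_8; the period length is 8.
So sqrt(1280) = [35; (1, 3, 2, 17, 2, 3, 1, 70)] with period length k = 8.
k is even, so the fundamental solution of x^2 - 1280y^2 = 1 is (p_{k-1}, q_{k-1}) = (p_7, q_7); compute convergents through index 7.
Convergents (p_i = a_i*p_{i-1} + p_{i-2}, q_i = a_i*q_{i-1} + q_{i-2} with p_{-2}=0, p_{-1}=1, q_{-2}=1, q_{-1}=0):
  i=0: a_0=35, p_0 = 35*1 + 0 = 35, q_0 = 35*0 + 1 = 1.
  i=1: a_1=1, p_1 = 1*35 + 1 = 36, q_1 = 1*1 + 0 = 1.
  i=2: a_2=3, p_2 = 3*36 + 35 = 143, q_2 = 3*1 + 1 = 4.
  i=3: a_3=2, p_3 = 2*143 + 36 = 322, q_3 = 2*4 + 1 = 9.
  i=4: a_4=17, p_4 = 17*322 + 143 = 5617, q_4 = 17*9 + 4 = 157.
  i=5: a_5=2, p_5 = 2*5617 + 322 = 11556, q_5 = 2*157 + 9 = 323.
  i=6: a_6=3, p_6 = 3*11556 + 5617 = 40285, q_6 = 3*323 + 157 = 1126.
  i=7: a_7=1, p_7 = 1*40285 + 11556 = 51841, q_7 = 1*1126 + 323 = 1449.
Check: 51841^2 - 1280*1449^2 = 2687489281 - 2687489280 = 1, so (x, y) = (51841, 1449) solves the equation, and by the theorem it is the least positive solution.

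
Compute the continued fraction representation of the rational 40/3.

[13; 3]

Run the Euclidean algorithm on 40 and 3; the successive quotients are the partial quotients a_0, a_1, ... (each step inverts the fractional part left over by the previous one):
  40 = 13*3 + 1, so a_0 = 13.
  3 = 3*1 + 0, so a_1 = 3.
The remainder reaches 0 after 2 divisions, so the expansion has 2 partial quotients, read off in order.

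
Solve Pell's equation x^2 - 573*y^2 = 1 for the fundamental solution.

First expand sqrt(573) as a continued fraction. With x_i = (sqrt(573) + m_i)/d_i and (m_0, d_0) = (0, 1): a_0 = floor(sqrt(573)) = 23, since 23^2 = 529 <= 573 < 576 = 24^2.
Iterate m_{i+1} = d_i*a_i - m_i, d_{i+1} = (573 - m_{i+1}^2)/d_i, a_{i+1} = floor((a_0 + m_{i+1})/d_{i+1}):
  m_1 = 1*23 - 0 = 23, d_1 = (573 - 23^2)/1 = 44/1 = 44, a_1 = floor((23 + 23)/44) = 1.
  m_2 = 44*1 - 23 = 21, d_2 = (573 - 21^2)/44 = 132/44 = 3, a_2 = floor((23 + 21)/3) = 14.
  m_3 = 3*14 - 21 = 21, d_3 = (573 - 21^2)/3 = 132/3 = 44, a_3 = floor((23 + 21)/44) = 1.
  m_4 = 44*1 - 21 = 23, d_4 = (573 - 23^2)/44 = 44/44 = 1, a_4 = floor((23 + 23)/1) = 46.
  m_5 = 1*46 - 23 = 23, d_5 = (573 - 23^2)/1 = 44/1 = 44: (m_5, d_5) = (m_1, d_1) = (23, 44), so from here the quotients repeat a_1, ..., a_4; the period length is 4.
So sqrt(573) = [23; (1, 14, 1, 46)] with period length k = 4.
k is even, so the fundamental solution of x^2 - 573y^2 = 1 is (p_{k-1}, q_{k-1}) = (p_3, q_3); compute convergents through index 3.
Convergents (p_i = a_i*p_{i-1} + p_{i-2}, q_i = a_i*q_{i-1} + q_{i-2} with p_{-2}=0, p_{-1}=1, q_{-2}=1, q_{-1}=0):
  i=0: a_0=23, p_0 = 23*1 + 0 = 23, q_0 = 23*0 + 1 = 1.
  i=1: a_1=1, p_1 = 1*23 + 1 = 24, q_1 = 1*1 + 0 = 1.
  i=2: a_2=14, p_2 = 14*24 + 23 = 359, q_2 = 14*1 + 1 = 15.
  i=3: a_3=1, p_3 = 1*359 + 24 = 383, q_3 = 1*15 + 1 = 16.
Check: 383^2 - 573*16^2 = 146689 - 146688 = 1, so (x, y) = (383, 16) solves the equation, and by the theorem it is the least positive solution.

(x, y) = (383, 16)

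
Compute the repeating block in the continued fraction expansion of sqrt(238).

[15; (2, 2, 1, 14, 1, 2, 2, 30)]

Write x_i = (sqrt(238) + m_i)/d_i with (m_0, d_0) = (0, 1). a_0 = floor(sqrt(238)) = 15, since 15^2 = 225 <= 238 < 256 = 16^2.
Iterate m_{i+1} = d_i*a_i - m_i, d_{i+1} = (238 - m_{i+1}^2)/d_i, a_{i+1} = floor((a_0 + m_{i+1})/d_{i+1}):
  m_1 = 1*15 - 0 = 15, d_1 = (238 - 15^2)/1 = 13/1 = 13, a_1 = floor((15 + 15)/13) = 2.
  m_2 = 13*2 - 15 = 11, d_2 = (238 - 11^2)/13 = 117/13 = 9, a_2 = floor((15 + 11)/9) = 2.
  m_3 = 9*2 - 11 = 7, d_3 = (238 - 7^2)/9 = 189/9 = 21, a_3 = floor((15 + 7)/21) = 1.
  m_4 = 21*1 - 7 = 14, d_4 = (238 - 14^2)/21 = 42/21 = 2, a_4 = floor((15 + 14)/2) = 14.
  m_5 = 2*14 - 14 = 14, d_5 = (238 - 14^2)/2 = 42/2 = 21, a_5 = floor((15 + 14)/21) = 1.
  m_6 = 21*1 - 14 = 7, d_6 = (238 - 7^2)/21 = 189/21 = 9, a_6 = floor((15 + 7)/9) = 2.
  m_7 = 9*2 - 7 = 11, d_7 = (238 - 11^2)/9 = 117/9 = 13, a_7 = floor((15 + 11)/13) = 2.
  m_8 = 13*2 - 11 = 15, d_8 = (238 - 15^2)/13 = 13/13 = 1, a_8 = floor((15 + 15)/1) = 30.
  m_9 = 1*30 - 15 = 15, d_9 = (238 - 15^2)/1 = 13/1 = 13: (m_9, d_9) = (m_1, d_1) = (15, 13), so from here the quotients repeat a_1, ..., a_8; the period length is 8.
Hence the expansion of sqrt(238) is a_0 = 15 followed by the repeating block 2, 2, 1, 14, 1, 2, 2, 30 (period 8).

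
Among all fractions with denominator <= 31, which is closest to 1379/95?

450/31

Expand x = 1379/95 as a continued fraction with the Euclidean algorithm:
  1379 = 14*95 + 49, so a_0 = 14.
  95 = 1*49 + 46, so a_1 = 1.
  49 = 1*46 + 3, so a_2 = 1.
  46 = 15*3 + 1, so a_3 = 15.
  3 = 3*1 + 0, so a_4 = 3.
so x = [14; 1, 1, 15, 3].
Convergents (p_i = a_i*p_{i-1} + p_{i-2}, q_i = a_i*q_{i-1} + q_{i-2} with p_{-2}=0, p_{-1}=1, q_{-2}=1, q_{-1}=0), until the denominator exceeds 31:
  i=0: a_0=14, p_0 = 14*1 + 0 = 14, q_0 = 14*0 + 1 = 1.
  i=1: a_1=1, p_1 = 1*14 + 1 = 15, q_1 = 1*1 + 0 = 1.
  i=2: a_2=1, p_2 = 1*15 + 14 = 29, q_2 = 1*1 + 1 = 2.
  i=3: a_3=15, p_3 = 15*29 + 15 = 450, q_3 = 15*2 + 1 = 31.
  i=4: a_4=3, p_4 = 3*450 + 29 = 1379, q_4 = 3*31 + 2 = 95.
q_4 = 95 > 31, so the last convergent with denominator <= 31 is p_3/q_3 = 450/31.
The closest fraction with denominator <= 31 is either p_3/q_3 or the intermediate fraction (k*p_3 + p_2)/(k*q_3 + q_2) with the largest k >= 1 whose denominator stays <= 31; these approach x as k grows, and every other convergent or intermediate fraction in range is farther away.
Largest k: floor((31 - q_2)/q_3) = floor((31 - 2)/31) = 0.
Since k = 0, no intermediate fraction beyond p_3/q_3 has denominator <= 31, so the convergent 450/31 is the closest (its error is |1379*31 - 450*95|/(95*31) = 1/2945).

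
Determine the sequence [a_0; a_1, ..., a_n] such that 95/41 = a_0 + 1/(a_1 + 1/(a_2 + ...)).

[2; 3, 6, 2]

Run the Euclidean algorithm on 95 and 41; the successive quotients are the partial quotients a_0, a_1, ... (each step inverts the fractional part left over by the previous one):
  95 = 2*41 + 13, so a_0 = 2.
  41 = 3*13 + 2, so a_1 = 3.
  13 = 6*2 + 1, so a_2 = 6.
  2 = 2*1 + 0, so a_3 = 2.
The remainder reaches 0 after 4 divisions, so the expansion has 4 partial quotients, read off in order.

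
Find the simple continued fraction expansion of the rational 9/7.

[1; 3, 2]

Run the Euclidean algorithm on 9 and 7; the successive quotients are the partial quotients a_0, a_1, ... (each step inverts the fractional part left over by the previous one):
  9 = 1*7 + 2, so a_0 = 1.
  7 = 3*2 + 1, so a_1 = 3.
  2 = 2*1 + 0, so a_2 = 2.
The remainder reaches 0 after 3 divisions, so the expansion has 3 partial quotients, read off in order.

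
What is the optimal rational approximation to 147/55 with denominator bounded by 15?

Expand x = 147/55 as a continued fraction with the Euclidean algorithm:
  147 = 2*55 + 37, so a_0 = 2.
  55 = 1*37 + 18, so a_1 = 1.
  37 = 2*18 + 1, so a_2 = 2.
  18 = 18*1 + 0, so a_3 = 18.
so x = [2; 1, 2, 18].
Convergents (p_i = a_i*p_{i-1} + p_{i-2}, q_i = a_i*q_{i-1} + q_{i-2} with p_{-2}=0, p_{-1}=1, q_{-2}=1, q_{-1}=0), until the denominator exceeds 15:
  i=0: a_0=2, p_0 = 2*1 + 0 = 2, q_0 = 2*0 + 1 = 1.
  i=1: a_1=1, p_1 = 1*2 + 1 = 3, q_1 = 1*1 + 0 = 1.
  i=2: a_2=2, p_2 = 2*3 + 2 = 8, q_2 = 2*1 + 1 = 3.
  i=3: a_3=18, p_3 = 18*8 + 3 = 147, q_3 = 18*3 + 1 = 55.
q_3 = 55 > 15, so the last convergent with denominator <= 15 is p_2/q_2 = 8/3.
The closest fraction with denominator <= 15 is either p_2/q_2 or the intermediate fraction (k*p_2 + p_1)/(k*q_2 + q_1) with the largest k >= 1 whose denominator stays <= 15; these approach x as k grows, and every other convergent or intermediate fraction in range is farther away.
Largest k: floor((15 - q_1)/q_2) = floor((15 - 1)/3) = 4.
That gives (4*8 + 3)/(4*3 + 1) = 35/13.
Compare the errors: |x - 8/3| = |147*3 - 8*55|/(55*3) = 1/165, and |x - 35/13| = |147*13 - 35*55|/(55*13) = 14/715.
Cross-multiplying, 1*715 = 715 < 2310 = 14*165, so 1/165 is smaller: the convergent 8/3 is closer to x than 35/13.

8/3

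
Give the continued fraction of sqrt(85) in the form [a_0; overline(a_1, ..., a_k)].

[9; overline(4, 1, 1, 4, 18)]

Write x_i = (sqrt(85) + m_i)/d_i with (m_0, d_0) = (0, 1). a_0 = floor(sqrt(85)) = 9, since 9^2 = 81 <= 85 < 100 = 10^2.
Iterate m_{i+1} = d_i*a_i - m_i, d_{i+1} = (85 - m_{i+1}^2)/d_i, a_{i+1} = floor((a_0 + m_{i+1})/d_{i+1}):
  m_1 = 1*9 - 0 = 9, d_1 = (85 - 9^2)/1 = 4/1 = 4, a_1 = floor((9 + 9)/4) = 4.
  m_2 = 4*4 - 9 = 7, d_2 = (85 - 7^2)/4 = 36/4 = 9, a_2 = floor((9 + 7)/9) = 1.
  m_3 = 9*1 - 7 = 2, d_3 = (85 - 2^2)/9 = 81/9 = 9, a_3 = floor((9 + 2)/9) = 1.
  m_4 = 9*1 - 2 = 7, d_4 = (85 - 7^2)/9 = 36/9 = 4, a_4 = floor((9 + 7)/4) = 4.
  m_5 = 4*4 - 7 = 9, d_5 = (85 - 9^2)/4 = 4/4 = 1, a_5 = floor((9 + 9)/1) = 18.
  m_6 = 1*18 - 9 = 9, d_6 = (85 - 9^2)/1 = 4/1 = 4: (m_6, d_6) = (m_1, d_1) = (9, 4), so from here the quotients repeat a_1, ..., a_5; the period length is 5.
Hence the expansion of sqrt(85) is a_0 = 9 followed by the repeating block 4, 1, 1, 4, 18 (period 5).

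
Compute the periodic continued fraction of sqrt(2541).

[50; (2, 2, 4, 2, 2, 100)]

Write x_i = (sqrt(2541) + m_i)/d_i with (m_0, d_0) = (0, 1). a_0 = floor(sqrt(2541)) = 50, since 50^2 = 2500 <= 2541 < 2601 = 51^2.
Iterate m_{i+1} = d_i*a_i - m_i, d_{i+1} = (2541 - m_{i+1}^2)/d_i, a_{i+1} = floor((a_0 + m_{i+1})/d_{i+1}):
  m_1 = 1*50 - 0 = 50, d_1 = (2541 - 50^2)/1 = 41/1 = 41, a_1 = floor((50 + 50)/41) = 2.
  m_2 = 41*2 - 50 = 32, d_2 = (2541 - 32^2)/41 = 1517/41 = 37, a_2 = floor((50 + 32)/37) = 2.
  m_3 = 37*2 - 32 = 42, d_3 = (2541 - 42^2)/37 = 777/37 = 21, a_3 = floor((50 + 42)/21) = 4.
  m_4 = 21*4 - 42 = 42, d_4 = (2541 - 42^2)/21 = 777/21 = 37, a_4 = floor((50 + 42)/37) = 2.
  m_5 = 37*2 - 42 = 32, d_5 = (2541 - 32^2)/37 = 1517/37 = 41, a_5 = floor((50 + 32)/41) = 2.
  m_6 = 41*2 - 32 = 50, d_6 = (2541 - 50^2)/41 = 41/41 = 1, a_6 = floor((50 + 50)/1) = 100.
  m_7 = 1*100 - 50 = 50, d_7 = (2541 - 50^2)/1 = 41/1 = 41: (m_7, d_7) = (m_1, d_1) = (50, 41), so from here the quotients repeat a_1, ..., a_6; the period length is 6.
Hence the expansion of sqrt(2541) is a_0 = 50 followed by the repeating block 2, 2, 4, 2, 2, 100 (period 6).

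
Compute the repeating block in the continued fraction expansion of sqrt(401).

[20; (40)]

Write x_i = (sqrt(401) + m_i)/d_i with (m_0, d_0) = (0, 1). a_0 = floor(sqrt(401)) = 20, since 20^2 = 400 <= 401 < 441 = 21^2.
Iterate m_{i+1} = d_i*a_i - m_i, d_{i+1} = (401 - m_{i+1}^2)/d_i, a_{i+1} = floor((a_0 + m_{i+1})/d_{i+1}):
  m_1 = 1*20 - 0 = 20, d_1 = (401 - 20^2)/1 = 1/1 = 1, a_1 = floor((20 + 20)/1) = 40.
  m_2 = 1*40 - 20 = 20, d_2 = (401 - 20^2)/1 = 1/1 = 1: (m_2, d_2) = (m_1, d_1) = (20, 1), so from here the quotient a_1 repeats; the period length is 1.
Hence the expansion of sqrt(401) is a_0 = 20 followed by the repeating block 40 (period 1).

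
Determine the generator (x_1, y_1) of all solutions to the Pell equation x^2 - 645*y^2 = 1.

First expand sqrt(645) as a continued fraction. With x_i = (sqrt(645) + m_i)/d_i and (m_0, d_0) = (0, 1): a_0 = floor(sqrt(645)) = 25, since 25^2 = 625 <= 645 < 676 = 26^2.
Iterate m_{i+1} = d_i*a_i - m_i, d_{i+1} = (645 - m_{i+1}^2)/d_i, a_{i+1} = floor((a_0 + m_{i+1})/d_{i+1}):
  m_1 = 1*25 - 0 = 25, d_1 = (645 - 25^2)/1 = 20/1 = 20, a_1 = floor((25 + 25)/20) = 2.
  m_2 = 20*2 - 25 = 15, d_2 = (645 - 15^2)/20 = 420/20 = 21, a_2 = floor((25 + 15)/21) = 1.
  m_3 = 21*1 - 15 = 6, d_3 = (645 - 6^2)/21 = 609/21 = 29, a_3 = floor((25 + 6)/29) = 1.
  m_4 = 29*1 - 6 = 23, d_4 = (645 - 23^2)/29 = 116/29 = 4, a_4 = floor((25 + 23)/4) = 12.
  m_5 = 4*12 - 23 = 25, d_5 = (645 - 25^2)/4 = 20/4 = 5, a_5 = floor((25 + 25)/5) = 10.
  m_6 = 5*10 - 25 = 25, d_6 = (645 - 25^2)/5 = 20/5 = 4, a_6 = floor((25 + 25)/4) = 12.
  m_7 = 4*12 - 25 = 23, d_7 = (645 - 23^2)/4 = 116/4 = 29, a_7 = floor((25 + 23)/29) = 1.
  m_8 = 29*1 - 23 = 6, d_8 = (645 - 6^2)/29 = 609/29 = 21, a_8 = floor((25 + 6)/21) = 1.
  m_9 = 21*1 - 6 = 15, d_9 = (645 - 15^2)/21 = 420/21 = 20, a_9 = floor((25 + 15)/20) = 2.
  m_10 = 20*2 - 15 = 25, d_10 = (645 - 25^2)/20 = 20/20 = 1, a_10 = floor((25 + 25)/1) = 50.
  m_11 = 1*50 - 25 = 25, d_11 = (645 - 25^2)/1 = 20/1 = 20: (m_11, d_11) = (m_1, d_1) = (25, 20), so from here the quotients repeat a_1, ..., a_10; the period length is 10.
So sqrt(645) = [25; (2, 1, 1, 12, 10, 12, 1, 1, 2, 50)] with period length k = 10.
k is even, so the fundamental solution of x^2 - 645y^2 = 1 is (p_{k-1}, q_{k-1}) = (p_9, q_9); compute convergents through index 9.
Convergents (p_i = a_i*p_{i-1} + p_{i-2}, q_i = a_i*q_{i-1} + q_{i-2} with p_{-2}=0, p_{-1}=1, q_{-2}=1, q_{-1}=0):
  i=0: a_0=25, p_0 = 25*1 + 0 = 25, q_0 = 25*0 + 1 = 1.
  i=1: a_1=2, p_1 = 2*25 + 1 = 51, q_1 = 2*1 + 0 = 2.
  i=2: a_2=1, p_2 = 1*51 + 25 = 76, q_2 = 1*2 + 1 = 3.
  i=3: a_3=1, p_3 = 1*76 + 51 = 127, q_3 = 1*3 + 2 = 5.
  i=4: a_4=12, p_4 = 12*127 + 76 = 1600, q_4 = 12*5 + 3 = 63.
  i=5: a_5=10, p_5 = 10*1600 + 127 = 16127, q_5 = 10*63 + 5 = 635.
  i=6: a_6=12, p_6 = 12*16127 + 1600 = 195124, q_6 = 12*635 + 63 = 7683.
  i=7: a_7=1, p_7 = 1*195124 + 16127 = 211251, q_7 = 1*7683 + 635 = 8318.
  i=8: a_8=1, p_8 = 1*211251 + 195124 = 406375, q_8 = 1*8318 + 7683 = 16001.
  i=9: a_9=2, p_9 = 2*406375 + 211251 = 1024001, q_9 = 2*16001 + 8318 = 40320.
Check: 1024001^2 - 645*40320^2 = 1048578048001 - 1048578048000 = 1, so (x, y) = (1024001, 40320) solves the equation, and by the theorem it is the least positive solution.

(x, y) = (1024001, 40320)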